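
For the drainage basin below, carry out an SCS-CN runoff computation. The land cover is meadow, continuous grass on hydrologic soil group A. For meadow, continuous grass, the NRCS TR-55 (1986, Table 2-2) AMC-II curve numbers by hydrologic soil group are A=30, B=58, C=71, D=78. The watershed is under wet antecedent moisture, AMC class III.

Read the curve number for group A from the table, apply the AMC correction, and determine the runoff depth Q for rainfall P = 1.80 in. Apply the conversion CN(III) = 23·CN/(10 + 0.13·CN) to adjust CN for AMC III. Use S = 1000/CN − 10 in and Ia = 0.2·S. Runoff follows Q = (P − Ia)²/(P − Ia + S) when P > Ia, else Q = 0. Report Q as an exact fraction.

NRCS table: meadow, continuous grass, soil group A → CN(II) = 30
Adjust CN=30 to AMC III: 23·30/(10 + 0.13·30) → 690 ÷ (139/10) = 6900/139 ≈ 49.640
Retention S: 1000/CN − 10 with CN=49.640 → S = 700/69 ≈ 10.145 in
Ia = 0.2·(700/69) = 140/69 in ≈ 2.029 in
P = 1.800 ≤ Ia = 2.029 in: entire storm abstracted, Q = 0.

Q = 0 in ≈ 0.000 in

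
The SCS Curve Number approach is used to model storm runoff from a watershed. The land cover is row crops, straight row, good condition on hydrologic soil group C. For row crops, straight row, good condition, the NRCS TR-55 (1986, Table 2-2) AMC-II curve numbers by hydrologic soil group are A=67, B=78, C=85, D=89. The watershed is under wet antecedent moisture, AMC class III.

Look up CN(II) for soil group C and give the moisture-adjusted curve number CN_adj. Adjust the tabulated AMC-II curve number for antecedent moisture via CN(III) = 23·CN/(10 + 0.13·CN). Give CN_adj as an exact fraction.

NRCS table: row crops, straight row, good condition, soil group C → CN(II) = 85
Wet (AMC III): CN(III) = 23·85/(10 + 0.13·85) = 1955/(421/20) = 39100/421 ≈ 92.874

CN_adj = 39100/421 ≈ 92.874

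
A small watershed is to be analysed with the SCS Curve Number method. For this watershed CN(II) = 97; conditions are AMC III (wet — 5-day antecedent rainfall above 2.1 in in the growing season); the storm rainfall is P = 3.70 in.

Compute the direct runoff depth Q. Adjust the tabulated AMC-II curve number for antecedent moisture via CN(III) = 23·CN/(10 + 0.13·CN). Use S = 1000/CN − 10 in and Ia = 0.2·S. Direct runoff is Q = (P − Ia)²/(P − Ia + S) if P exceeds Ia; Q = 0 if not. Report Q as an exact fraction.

CN(III) from CN(II)=97: (23·97)/(10 + 0.13·97) = 223100/2261 ≈ 98.673
Retention S: 1000/CN − 10 with CN=98.673 → S = 300/2231 ≈ 0.134 in
Ia = 0.2S: 0.2·0.134 = 0.027 in (exactly 60/2231)
Excess rainfall: 3.700 − 0.027 = 3.673 in; P > Ia so Q > 0
Q: (81947/22310)² ÷ (84947/22310) = 6715310809/1895167570 in (≈ 3.543 in)

Q = 6715310809/1895167570 in ≈ 3.543 in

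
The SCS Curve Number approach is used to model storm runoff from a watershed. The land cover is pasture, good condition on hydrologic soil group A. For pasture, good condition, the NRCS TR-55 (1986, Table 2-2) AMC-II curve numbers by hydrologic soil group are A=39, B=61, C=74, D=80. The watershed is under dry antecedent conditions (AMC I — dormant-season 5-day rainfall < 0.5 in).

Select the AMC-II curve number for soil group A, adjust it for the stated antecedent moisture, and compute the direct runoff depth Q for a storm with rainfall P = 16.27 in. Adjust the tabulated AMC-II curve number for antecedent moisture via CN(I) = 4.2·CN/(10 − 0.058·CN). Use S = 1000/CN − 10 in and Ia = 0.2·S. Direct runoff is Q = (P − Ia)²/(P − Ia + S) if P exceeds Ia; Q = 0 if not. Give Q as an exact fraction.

NRCS table: pasture, good condition, soil group A → CN(II) = 39
CN(I) from CN(II)=39: (4.2·39)/(10 − 0.058·39) = 81900/3869 ≈ 21.168
S = 1000/(81900/3869) − 10 = 30500/819 in ≈ 37.241 in
Initial abstraction Ia = S/5 = (30500/819)/5 = 6100/819 ≈ 7.448 in
Excess rainfall: 16.270 − 7.448 = 8.822 in; P > Ia so Q > 0
Q: (722513/81900)² ÷ (3772513/81900) = 522025035169/308968814700 in (≈ 1.690 in)

Q = 522025035169/308968814700 in ≈ 1.690 in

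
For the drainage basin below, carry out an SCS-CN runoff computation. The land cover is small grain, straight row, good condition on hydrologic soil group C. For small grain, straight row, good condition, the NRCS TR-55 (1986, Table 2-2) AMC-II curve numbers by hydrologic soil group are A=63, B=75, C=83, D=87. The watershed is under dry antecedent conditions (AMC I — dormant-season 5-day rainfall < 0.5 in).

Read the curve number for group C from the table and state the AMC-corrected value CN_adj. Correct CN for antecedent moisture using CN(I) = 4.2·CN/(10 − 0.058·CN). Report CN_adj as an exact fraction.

CN_adj = 174300/2593 ≈ 67.219

NRCS table: small grain, straight row, good condition, soil group C → CN(II) = 83
CN(I) from CN(II)=83: (4.2·83)/(10 − 0.058·83) = 174300/2593 ≈ 67.219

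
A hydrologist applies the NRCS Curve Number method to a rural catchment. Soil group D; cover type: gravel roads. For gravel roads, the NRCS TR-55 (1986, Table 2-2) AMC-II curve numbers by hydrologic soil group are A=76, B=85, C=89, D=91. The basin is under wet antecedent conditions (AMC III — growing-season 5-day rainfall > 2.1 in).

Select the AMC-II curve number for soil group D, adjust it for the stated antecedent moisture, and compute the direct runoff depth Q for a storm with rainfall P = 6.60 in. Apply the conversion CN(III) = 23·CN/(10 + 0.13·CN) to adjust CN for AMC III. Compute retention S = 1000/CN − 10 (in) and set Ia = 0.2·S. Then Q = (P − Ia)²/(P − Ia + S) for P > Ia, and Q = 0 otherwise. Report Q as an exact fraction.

NRCS table: gravel roads, soil group D → CN(II) = 91
Adjust CN=91 to AMC III: 23·91/(10 + 0.13·91) → 2093 ÷ (2183/100) = 209300/2183 ≈ 95.877
Max retention: S = 1000/(209300/2183) − 10 = 900/2093 in (≈ 0.430 in)
Ia = 0.2S: 0.2·0.430 = 0.086 in (exactly 180/2093)
Excess rainfall: 6.600 − 0.086 = 6.514 in; P > Ia so Q > 0
Q = (68169/10465)²/((68169/10465) + 900/2093) = (4647012561/109516225)/(72669/10465) = 1549004187/253493695 in ≈ 6.111 in

Q = 1549004187/253493695 in ≈ 6.111 in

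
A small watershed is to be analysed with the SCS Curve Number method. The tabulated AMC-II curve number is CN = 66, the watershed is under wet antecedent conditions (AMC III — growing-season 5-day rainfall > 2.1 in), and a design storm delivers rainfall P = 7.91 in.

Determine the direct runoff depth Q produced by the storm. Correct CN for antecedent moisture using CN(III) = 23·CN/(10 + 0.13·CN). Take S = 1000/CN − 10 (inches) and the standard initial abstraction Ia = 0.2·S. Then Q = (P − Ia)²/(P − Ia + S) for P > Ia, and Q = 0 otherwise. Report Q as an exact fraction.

Q = 320773844161/55890407100 in ≈ 5.739 in

Wet (AMC III): CN(III) = 23·66/(10 + 0.13·66) = 1518/(929/50) = 75900/929 ≈ 81.701
S = 1000/(75900/929) − 10 = 1700/759 in ≈ 2.240 in
Ia = 0.2·(1700/759) = 340/759 in ≈ 0.448 in
Since P=7.910 > Ia=0.448: effective rainfall P−Ia = 566369/75900 in
Q = (566369/75900)²/((566369/75900) + 1700/759) = (320773844161/5760810000)/(736369/75900) = 320773844161/55890407100 in ≈ 5.739 in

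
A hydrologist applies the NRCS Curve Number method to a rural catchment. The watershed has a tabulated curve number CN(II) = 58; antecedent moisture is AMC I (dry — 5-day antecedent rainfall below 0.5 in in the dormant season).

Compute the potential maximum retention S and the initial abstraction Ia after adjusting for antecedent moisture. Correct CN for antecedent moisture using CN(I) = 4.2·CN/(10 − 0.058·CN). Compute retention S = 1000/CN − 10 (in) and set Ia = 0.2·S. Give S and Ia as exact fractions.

CN(I) from CN(II)=58: (4.2·58)/(10 − 0.058·58) = 2900/79 ≈ 36.709
S = 1000/(2900/79) − 10 = 500/29 in ≈ 17.241 in
Ia = 0.2S: 0.2·17.241 = 3.448 in (exactly 100/29)

S = 500/29 in ≈ 17.241 in; Ia = 100/29 in ≈ 3.448 in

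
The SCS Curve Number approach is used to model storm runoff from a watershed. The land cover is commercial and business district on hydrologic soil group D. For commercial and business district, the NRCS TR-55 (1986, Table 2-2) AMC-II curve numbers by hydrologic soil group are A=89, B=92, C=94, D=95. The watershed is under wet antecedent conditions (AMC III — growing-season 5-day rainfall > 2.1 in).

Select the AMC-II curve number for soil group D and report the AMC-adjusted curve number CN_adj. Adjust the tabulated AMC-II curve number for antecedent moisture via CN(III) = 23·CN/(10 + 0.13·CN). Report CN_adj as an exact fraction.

NRCS table: commercial and business district, soil group D → CN(II) = 95
Wet (AMC III): CN(III) = 23·95/(10 + 0.13·95) = 2185/(447/20) = 43700/447 ≈ 97.763

CN_adj = 43700/447 ≈ 97.763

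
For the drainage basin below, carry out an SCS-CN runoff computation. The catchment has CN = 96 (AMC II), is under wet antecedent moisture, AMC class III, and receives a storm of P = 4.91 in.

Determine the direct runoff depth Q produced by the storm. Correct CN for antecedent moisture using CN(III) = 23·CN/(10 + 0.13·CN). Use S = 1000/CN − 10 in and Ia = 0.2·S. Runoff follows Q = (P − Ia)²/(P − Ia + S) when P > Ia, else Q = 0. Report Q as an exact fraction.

Q = 1130909641/240665100 in ≈ 4.699 in

Adjust CN=96 to AMC III: 23·96/(10 + 0.13·96) → 2208 ÷ (562/25) = 27600/281 ≈ 98.221
Max retention: S = 1000/(27600/281) − 10 = 25/138 in (≈ 0.181 in)
Initial abstraction Ia = S/5 = (25/138)/5 = 5/138 ≈ 0.036 in
Since P=4.910 > Ia=0.036: effective rainfall P−Ia = 33629/6900 in
Runoff Q = (P−Ia)²/(P−Ia+S) = (4.874)²/(4.874+0.181) = 1130909641/240665100 ≈ 4.699 in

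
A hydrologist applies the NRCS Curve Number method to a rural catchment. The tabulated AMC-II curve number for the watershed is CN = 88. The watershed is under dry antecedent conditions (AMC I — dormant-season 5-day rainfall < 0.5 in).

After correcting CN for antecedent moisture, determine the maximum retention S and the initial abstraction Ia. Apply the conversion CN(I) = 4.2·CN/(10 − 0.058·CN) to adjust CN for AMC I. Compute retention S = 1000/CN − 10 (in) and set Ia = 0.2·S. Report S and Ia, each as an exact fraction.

CN(I) from CN(II)=88: (4.2·88)/(10 − 0.058·88) = 3850/51 ≈ 75.490
Max retention: S = 1000/(3850/51) − 10 = 250/77 in (≈ 3.247 in)
Ia = 0.2S: 0.2·3.247 = 0.649 in (exactly 50/77)

S = 250/77 in ≈ 3.247 in; Ia = 50/77 in ≈ 0.649 in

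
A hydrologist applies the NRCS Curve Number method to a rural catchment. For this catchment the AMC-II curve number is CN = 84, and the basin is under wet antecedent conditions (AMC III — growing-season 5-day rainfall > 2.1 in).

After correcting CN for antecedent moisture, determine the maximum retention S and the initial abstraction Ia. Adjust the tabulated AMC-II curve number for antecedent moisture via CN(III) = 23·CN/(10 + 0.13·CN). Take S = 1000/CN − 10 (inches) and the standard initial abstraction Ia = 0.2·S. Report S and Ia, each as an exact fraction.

Adjust CN=84 to AMC III: 23·84/(10 + 0.13·84) → 1932 ÷ (523/25) = 48300/523 ≈ 92.352
Max retention: S = 1000/(48300/523) − 10 = 400/483 in (≈ 0.828 in)
Ia = 0.2S: 0.2·0.828 = 0.166 in (exactly 80/483)

S = 400/483 in ≈ 0.828 in; Ia = 80/483 in ≈ 0.166 in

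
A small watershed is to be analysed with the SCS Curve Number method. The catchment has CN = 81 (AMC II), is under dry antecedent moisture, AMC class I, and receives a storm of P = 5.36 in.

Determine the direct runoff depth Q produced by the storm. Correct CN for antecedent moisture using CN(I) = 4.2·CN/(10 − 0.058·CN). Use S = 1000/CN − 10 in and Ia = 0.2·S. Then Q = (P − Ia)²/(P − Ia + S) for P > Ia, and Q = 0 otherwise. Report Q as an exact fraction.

Q = 16278214178/8886321675 in ≈ 1.832 in

CN(I) from CN(II)=81: (4.2·81)/(10 − 0.058·81) = 170100/2651 ≈ 64.164
Max retention: S = 1000/(170100/2651) − 10 = 9500/1701 in (≈ 5.585 in)
Ia = 0.2S: 0.2·5.585 = 1.117 in (exactly 1900/1701)
P − Ia = 5.360 − 1.117 = 180434/42525 ≈ 4.243 in (> 0, runoff occurs)
Runoff Q = (P−Ia)²/(P−Ia+S) = (4.243)²/(4.243+5.585) = 16278214178/8886321675 ≈ 1.832 in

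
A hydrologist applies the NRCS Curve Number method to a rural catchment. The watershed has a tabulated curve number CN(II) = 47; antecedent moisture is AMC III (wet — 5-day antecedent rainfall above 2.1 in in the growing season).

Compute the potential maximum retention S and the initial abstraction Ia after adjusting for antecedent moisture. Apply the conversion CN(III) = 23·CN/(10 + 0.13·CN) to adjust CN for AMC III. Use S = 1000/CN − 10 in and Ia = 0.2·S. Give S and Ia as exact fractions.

S = 5300/1081 in ≈ 4.903 in; Ia = 1060/1081 in ≈ 0.981 in

Wet (AMC III): CN(III) = 23·47/(10 + 0.13·47) = 1081/(1611/100) = 108100/1611 ≈ 67.101
S = 1000/(108100/1611) − 10 = 5300/1081 in ≈ 4.903 in
Ia = 0.2S: 0.2·4.903 = 0.981 in (exactly 1060/1081)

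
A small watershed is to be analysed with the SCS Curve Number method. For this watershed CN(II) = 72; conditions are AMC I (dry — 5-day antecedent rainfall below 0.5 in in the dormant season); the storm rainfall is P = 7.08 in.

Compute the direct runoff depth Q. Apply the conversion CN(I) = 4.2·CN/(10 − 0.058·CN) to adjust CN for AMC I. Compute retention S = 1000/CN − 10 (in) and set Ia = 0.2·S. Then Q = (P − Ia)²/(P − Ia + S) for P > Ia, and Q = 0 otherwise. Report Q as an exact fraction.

Dry (AMC I): CN(I) = 4.2·72/(10 − 0.058·72) = (1512/5)/(728/125) = 675/13 ≈ 51.923
Max retention: S = 1000/(675/13) − 10 = 250/27 in (≈ 9.259 in)
Ia = 0.2S: 0.2·9.259 = 1.852 in (exactly 50/27)
P − Ia = 7.080 − 1.852 = 3529/675 ≈ 5.228 in (> 0, runoff occurs)
Q: (3529/675)² ÷ (9779/675) = 12453841/6600825 in (≈ 1.887 in)

Q = 12453841/6600825 in ≈ 1.887 in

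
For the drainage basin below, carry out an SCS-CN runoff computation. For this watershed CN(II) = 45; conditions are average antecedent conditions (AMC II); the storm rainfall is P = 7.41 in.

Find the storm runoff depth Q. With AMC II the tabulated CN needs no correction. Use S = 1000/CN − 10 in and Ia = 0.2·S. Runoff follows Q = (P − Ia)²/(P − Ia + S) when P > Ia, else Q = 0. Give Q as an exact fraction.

Q = 19971961/13922100 in ≈ 1.435 in

AMC II — tabulated CN = 45 applies directly.
Max retention: S = 1000/45 − 10 = 110/9 in (≈ 12.222 in)
Initial abstraction Ia = S/5 = (110/9)/5 = 22/9 ≈ 2.444 in
Since P=7.410 > Ia=2.444: effective rainfall P−Ia = 4469/900 in
Runoff Q = (P−Ia)²/(P−Ia+S) = (4.966)²/(4.966+12.222) = 19971961/13922100 ≈ 1.435 in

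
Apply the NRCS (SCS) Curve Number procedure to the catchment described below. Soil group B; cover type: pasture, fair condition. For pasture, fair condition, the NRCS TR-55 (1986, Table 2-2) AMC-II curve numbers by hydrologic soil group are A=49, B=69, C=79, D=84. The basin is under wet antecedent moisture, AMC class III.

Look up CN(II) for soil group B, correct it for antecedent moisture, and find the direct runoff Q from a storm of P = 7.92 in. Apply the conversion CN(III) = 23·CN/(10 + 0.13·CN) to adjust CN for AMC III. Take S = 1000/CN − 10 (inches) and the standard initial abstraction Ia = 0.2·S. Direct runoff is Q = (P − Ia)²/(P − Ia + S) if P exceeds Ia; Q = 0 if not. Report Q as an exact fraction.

NRCS table: pasture, fair condition, soil group B → CN(II) = 69
CN(III) from CN(II)=69: (23·69)/(10 + 0.13·69) = 158700/1897 ≈ 83.658
Max retention: S = 1000/(158700/1897) − 10 = 3100/1587 in (≈ 1.953 in)
Ia = 0.2·(3100/1587) = 620/1587 in ≈ 0.391 in
Since P=7.920 > Ia=0.391: effective rainfall P−Ia = 298726/39675 in
Q = (298726/39675)²/((298726/39675) + 3100/1587) = (89237223076/1574105625)/(376226/39675) = 44618611538/7463383275 in ≈ 5.978 in

Q = 44618611538/7463383275 in ≈ 5.978 in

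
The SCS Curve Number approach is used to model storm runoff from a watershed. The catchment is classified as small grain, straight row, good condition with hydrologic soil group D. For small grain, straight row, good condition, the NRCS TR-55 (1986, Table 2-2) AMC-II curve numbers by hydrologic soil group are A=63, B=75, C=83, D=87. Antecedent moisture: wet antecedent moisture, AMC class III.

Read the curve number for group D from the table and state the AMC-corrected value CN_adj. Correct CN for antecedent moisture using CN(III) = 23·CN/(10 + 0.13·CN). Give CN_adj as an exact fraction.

NRCS table: small grain, straight row, good condition, soil group D → CN(II) = 87
Adjust CN=87 to AMC III: 23·87/(10 + 0.13·87) → 2001 ÷ (2131/100) = 200100/2131 ≈ 93.900

CN_adj = 200100/2131 ≈ 93.900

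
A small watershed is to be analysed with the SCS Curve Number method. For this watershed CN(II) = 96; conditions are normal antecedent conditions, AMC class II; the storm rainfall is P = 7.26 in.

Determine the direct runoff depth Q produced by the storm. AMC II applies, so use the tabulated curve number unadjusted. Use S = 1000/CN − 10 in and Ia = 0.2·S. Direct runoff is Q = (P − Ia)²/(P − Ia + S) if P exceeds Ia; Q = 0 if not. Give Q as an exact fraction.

AMC II — tabulated CN = 96 applies directly.
S = 1000/96 − 10 = 5/12 in ≈ 0.417 in
Ia = 0.2·(5/12) = 1/12 in ≈ 0.083 in
Excess rainfall: 7.260 − 0.083 = 7.177 in; P > Ia so Q > 0
Runoff Q = (P−Ia)²/(P−Ia+S) = (7.177)²/(7.177+0.417) = 4635409/683400 ≈ 6.783 in

Q = 4635409/683400 in ≈ 6.783 in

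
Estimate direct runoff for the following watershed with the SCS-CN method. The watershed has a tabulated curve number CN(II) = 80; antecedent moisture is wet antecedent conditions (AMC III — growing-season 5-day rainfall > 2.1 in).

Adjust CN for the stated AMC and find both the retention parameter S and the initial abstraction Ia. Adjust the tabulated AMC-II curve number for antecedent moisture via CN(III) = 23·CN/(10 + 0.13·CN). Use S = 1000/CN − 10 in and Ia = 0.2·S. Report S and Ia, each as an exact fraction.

S = 25/23 in ≈ 1.087 in; Ia = 5/23 in ≈ 0.217 in

CN(III) from CN(II)=80: (23·80)/(10 + 0.13·80) = 4600/51 ≈ 90.196
S = 1000/(4600/51) − 10 = 25/23 in ≈ 1.087 in
Initial abstraction Ia = S/5 = (25/23)/5 = 5/23 ≈ 0.217 in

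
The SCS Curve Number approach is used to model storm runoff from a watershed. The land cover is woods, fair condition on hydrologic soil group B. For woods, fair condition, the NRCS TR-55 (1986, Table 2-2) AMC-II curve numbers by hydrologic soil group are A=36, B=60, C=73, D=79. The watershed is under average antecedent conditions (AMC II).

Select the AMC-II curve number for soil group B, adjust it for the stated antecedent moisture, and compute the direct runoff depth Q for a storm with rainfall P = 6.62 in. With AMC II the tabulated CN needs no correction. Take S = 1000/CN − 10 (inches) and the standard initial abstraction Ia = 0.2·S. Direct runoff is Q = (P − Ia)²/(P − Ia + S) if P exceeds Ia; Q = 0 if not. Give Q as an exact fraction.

Q = 628849/268950 in ≈ 2.338 in

NRCS table: woods, fair condition, soil group B → CN(II) = 60
Average conditions: CN = 60 (no AMC adjustment).
S = 1000/60 − 10 = 20/3 in ≈ 6.667 in
Ia = 0.2S: 0.2·6.667 = 1.333 in (exactly 4/3)
Since P=6.620 > Ia=1.333: effective rainfall P−Ia = 793/150 in
Q: (793/150)² ÷ (1793/150) = 628849/268950 in (≈ 2.338 in)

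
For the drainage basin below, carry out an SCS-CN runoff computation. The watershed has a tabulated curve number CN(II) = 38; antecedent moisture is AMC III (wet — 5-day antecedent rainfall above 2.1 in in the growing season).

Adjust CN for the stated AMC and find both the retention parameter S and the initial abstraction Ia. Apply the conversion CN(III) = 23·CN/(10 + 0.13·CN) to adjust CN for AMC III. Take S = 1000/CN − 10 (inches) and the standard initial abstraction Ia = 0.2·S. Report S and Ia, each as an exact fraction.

CN(III) from CN(II)=38: (23·38)/(10 + 0.13·38) = 43700/747 ≈ 58.501
Retention S: 1000/CN − 10 with CN=58.501 → S = 3100/437 ≈ 7.094 in
Ia = 0.2S: 0.2·7.094 = 1.419 in (exactly 620/437)

S = 3100/437 in ≈ 7.094 in; Ia = 620/437 in ≈ 1.419 in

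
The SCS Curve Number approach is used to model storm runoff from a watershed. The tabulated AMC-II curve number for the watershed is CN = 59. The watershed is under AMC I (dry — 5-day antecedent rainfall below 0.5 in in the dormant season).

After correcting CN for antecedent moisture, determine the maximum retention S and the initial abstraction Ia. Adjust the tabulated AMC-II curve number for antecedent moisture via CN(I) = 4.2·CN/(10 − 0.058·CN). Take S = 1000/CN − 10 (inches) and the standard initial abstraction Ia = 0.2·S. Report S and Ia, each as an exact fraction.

S = 20500/1239 in ≈ 16.546 in; Ia = 4100/1239 in ≈ 3.309 in

CN(I) from CN(II)=59: (4.2·59)/(10 − 0.058·59) = 123900/3289 ≈ 37.671
Retention S: 1000/CN − 10 with CN=37.671 → S = 20500/1239 ≈ 16.546 in
Initial abstraction Ia = S/5 = (20500/1239)/5 = 4100/1239 ≈ 3.309 in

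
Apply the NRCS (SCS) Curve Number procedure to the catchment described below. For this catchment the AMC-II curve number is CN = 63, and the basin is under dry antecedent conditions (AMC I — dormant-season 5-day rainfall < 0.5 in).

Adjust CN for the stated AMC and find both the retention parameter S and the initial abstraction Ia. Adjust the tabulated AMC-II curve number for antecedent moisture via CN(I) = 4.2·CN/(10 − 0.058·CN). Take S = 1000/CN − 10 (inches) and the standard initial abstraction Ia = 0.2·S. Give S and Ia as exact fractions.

S = 18500/1323 in ≈ 13.983 in; Ia = 3700/1323 in ≈ 2.797 in

Dry (AMC I): CN(I) = 4.2·63/(10 − 0.058·63) = (1323/5)/(3173/500) = 132300/3173 ≈ 41.696
Retention S: 1000/CN − 10 with CN=41.696 → S = 18500/1323 ≈ 13.983 in
Ia = 0.2·(18500/1323) = 3700/1323 in ≈ 2.797 in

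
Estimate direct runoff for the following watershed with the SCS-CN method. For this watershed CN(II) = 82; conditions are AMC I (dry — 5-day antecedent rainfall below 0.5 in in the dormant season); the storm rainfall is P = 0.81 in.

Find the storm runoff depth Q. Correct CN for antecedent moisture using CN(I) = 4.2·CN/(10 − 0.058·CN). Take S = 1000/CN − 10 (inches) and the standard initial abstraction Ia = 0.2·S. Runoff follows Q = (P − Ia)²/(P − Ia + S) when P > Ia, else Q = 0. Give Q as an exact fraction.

Q = 0 in ≈ 0.000 in

Adjust CN=82 to AMC I: 4.2·82/(10 − 0.058·82) → (1722/5) ÷ (1311/250) = 28700/437 ≈ 65.675
Max retention: S = 1000/(28700/437) − 10 = 1500/287 in (≈ 5.226 in)
Initial abstraction Ia = S/5 = (1500/287)/5 = 300/287 ≈ 1.045 in
P = 0.810 ≤ Ia = 1.045 in: entire storm abstracted, Q = 0.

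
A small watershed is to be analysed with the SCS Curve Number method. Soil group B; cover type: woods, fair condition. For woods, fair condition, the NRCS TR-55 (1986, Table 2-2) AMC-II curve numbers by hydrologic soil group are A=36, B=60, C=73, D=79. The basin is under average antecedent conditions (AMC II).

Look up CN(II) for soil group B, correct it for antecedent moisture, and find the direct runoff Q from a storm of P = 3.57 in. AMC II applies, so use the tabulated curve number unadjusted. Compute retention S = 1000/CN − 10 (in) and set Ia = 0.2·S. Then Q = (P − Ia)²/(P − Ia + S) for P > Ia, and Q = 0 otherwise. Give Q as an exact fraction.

Q = 450241/801300 in ≈ 0.562 in

NRCS table: woods, fair condition, soil group B → CN(II) = 60
Average conditions: CN = 60 (no AMC adjustment).
S = 1000/60 − 10 = 20/3 in ≈ 6.667 in
Ia = 0.2·(20/3) = 4/3 in ≈ 1.333 in
Since P=3.570 > Ia=1.333: effective rainfall P−Ia = 671/300 in
Q: (671/300)² ÷ (2671/300) = 450241/801300 in (≈ 0.562 in)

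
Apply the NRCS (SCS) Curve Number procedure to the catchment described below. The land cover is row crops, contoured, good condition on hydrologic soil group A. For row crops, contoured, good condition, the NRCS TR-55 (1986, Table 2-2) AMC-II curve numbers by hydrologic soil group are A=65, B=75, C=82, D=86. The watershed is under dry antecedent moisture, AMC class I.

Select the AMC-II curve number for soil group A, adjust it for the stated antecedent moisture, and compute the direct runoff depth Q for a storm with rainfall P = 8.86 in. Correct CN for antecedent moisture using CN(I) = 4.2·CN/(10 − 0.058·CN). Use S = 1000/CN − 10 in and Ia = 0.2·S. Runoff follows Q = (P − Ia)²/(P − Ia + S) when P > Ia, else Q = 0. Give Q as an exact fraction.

Q = 150724729/72690150 in ≈ 2.074 in

NRCS table: row crops, contoured, good condition, soil group A → CN(II) = 65
Dry (AMC I): CN(I) = 4.2·65/(10 − 0.058·65) = 273/(623/100) = 3900/89 ≈ 43.820
Retention S: 1000/CN − 10 with CN=43.820 → S = 500/39 ≈ 12.821 in
Initial abstraction Ia = S/5 = (500/39)/5 = 100/39 ≈ 2.564 in
Excess rainfall: 8.860 − 2.564 = 6.296 in; P > Ia so Q > 0
Q = (12277/1950)²/((12277/1950) + 500/39) = (150724729/3802500)/(37277/1950) = 150724729/72690150 in ≈ 2.074 in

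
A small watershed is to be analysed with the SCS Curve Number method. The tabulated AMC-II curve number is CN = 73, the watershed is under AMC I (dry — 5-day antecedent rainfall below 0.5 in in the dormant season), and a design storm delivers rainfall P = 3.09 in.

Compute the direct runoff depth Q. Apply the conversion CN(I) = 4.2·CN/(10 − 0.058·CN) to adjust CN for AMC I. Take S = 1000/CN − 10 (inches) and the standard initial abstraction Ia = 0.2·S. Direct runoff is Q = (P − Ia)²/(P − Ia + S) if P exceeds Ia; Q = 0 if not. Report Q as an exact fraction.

Q = 1536758067/8821546300 in ≈ 0.174 in

Dry (AMC I): CN(I) = 4.2·73/(10 − 0.058·73) = (1533/5)/(2883/500) = 51100/961 ≈ 53.174
S = 1000/(51100/961) − 10 = 4500/511 in ≈ 8.806 in
Ia = 0.2·(4500/511) = 900/511 in ≈ 1.761 in
Excess rainfall: 3.090 − 1.761 = 1.329 in; P > Ia so Q > 0
Q = (67899/51100)²/((67899/51100) + 4500/511) = (4610274201/2611210000)/(517899/51100) = 1536758067/8821546300 in ≈ 0.174 in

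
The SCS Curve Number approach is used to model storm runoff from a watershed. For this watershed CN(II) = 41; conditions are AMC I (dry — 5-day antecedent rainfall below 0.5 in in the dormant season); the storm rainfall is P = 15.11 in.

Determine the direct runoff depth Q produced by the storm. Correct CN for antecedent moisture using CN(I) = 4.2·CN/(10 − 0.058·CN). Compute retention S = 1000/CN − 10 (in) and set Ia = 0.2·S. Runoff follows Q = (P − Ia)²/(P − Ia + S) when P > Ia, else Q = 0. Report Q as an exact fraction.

Q = 505479762841/315209603100 in ≈ 1.604 in

Dry (AMC I): CN(I) = 4.2·41/(10 − 0.058·41) = (861/5)/(3811/500) = 86100/3811 ≈ 22.592
S = 1000/(86100/3811) − 10 = 29500/861 in ≈ 34.262 in
Initial abstraction Ia = S/5 = (29500/861)/5 = 5900/861 ≈ 6.852 in
Since P=15.110 > Ia=6.852: effective rainfall P−Ia = 710971/86100 in
Q: (710971/86100)² ÷ (3660971/86100) = 505479762841/315209603100 in (≈ 1.604 in)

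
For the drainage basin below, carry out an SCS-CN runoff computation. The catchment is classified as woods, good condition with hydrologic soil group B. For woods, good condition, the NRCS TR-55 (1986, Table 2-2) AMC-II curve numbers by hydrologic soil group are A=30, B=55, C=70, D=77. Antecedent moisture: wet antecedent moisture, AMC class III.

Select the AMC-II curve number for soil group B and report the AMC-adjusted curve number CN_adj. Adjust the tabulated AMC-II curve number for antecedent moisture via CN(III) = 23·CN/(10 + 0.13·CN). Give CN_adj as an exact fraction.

CN_adj = 25300/343 ≈ 73.761

NRCS table: woods, good condition, soil group B → CN(II) = 55
Adjust CN=55 to AMC III: 23·55/(10 + 0.13·55) → 1265 ÷ (343/20) = 25300/343 ≈ 73.761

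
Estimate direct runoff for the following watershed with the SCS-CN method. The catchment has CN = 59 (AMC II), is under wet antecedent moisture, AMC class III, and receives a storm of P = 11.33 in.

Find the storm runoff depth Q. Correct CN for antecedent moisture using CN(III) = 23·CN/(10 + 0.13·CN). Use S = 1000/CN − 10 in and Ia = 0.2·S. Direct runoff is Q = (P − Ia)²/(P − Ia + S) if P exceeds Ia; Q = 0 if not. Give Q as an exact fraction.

Wet (AMC III): CN(III) = 23·59/(10 + 0.13·59) = 1357/(1767/100) = 135700/1767 ≈ 76.797
Max retention: S = 1000/(135700/1767) − 10 = 4100/1357 in (≈ 3.021 in)
Ia = 0.2S: 0.2·3.021 = 0.604 in (exactly 820/1357)
Excess rainfall: 11.330 − 0.604 = 10.726 in; P > Ia so Q > 0
Q: (1455481/135700)² ÷ (1865481/135700) = 2118424941361/253145771700 in (≈ 8.368 in)

Q = 2118424941361/253145771700 in ≈ 8.368 in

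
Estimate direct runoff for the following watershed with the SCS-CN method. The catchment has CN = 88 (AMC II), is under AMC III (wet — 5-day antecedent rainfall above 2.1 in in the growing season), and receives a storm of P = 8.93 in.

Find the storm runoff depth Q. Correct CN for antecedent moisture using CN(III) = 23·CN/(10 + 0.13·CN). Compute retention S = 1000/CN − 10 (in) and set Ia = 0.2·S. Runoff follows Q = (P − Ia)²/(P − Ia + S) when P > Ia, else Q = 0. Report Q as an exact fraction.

Q = 49697339041/6019603700 in ≈ 8.256 in

Adjust CN=88 to AMC III: 23·88/(10 + 0.13·88) → 2024 ÷ (536/25) = 6325/67 ≈ 94.403
Retention S: 1000/CN − 10 with CN=94.403 → S = 150/253 ≈ 0.593 in
Ia = 0.2S: 0.2·0.593 = 0.119 in (exactly 30/253)
Excess rainfall: 8.930 − 0.119 = 8.811 in; P > Ia so Q > 0
Runoff Q = (P−Ia)²/(P−Ia+S) = (8.811)²/(8.811+0.593) = 49697339041/6019603700 ≈ 8.256 in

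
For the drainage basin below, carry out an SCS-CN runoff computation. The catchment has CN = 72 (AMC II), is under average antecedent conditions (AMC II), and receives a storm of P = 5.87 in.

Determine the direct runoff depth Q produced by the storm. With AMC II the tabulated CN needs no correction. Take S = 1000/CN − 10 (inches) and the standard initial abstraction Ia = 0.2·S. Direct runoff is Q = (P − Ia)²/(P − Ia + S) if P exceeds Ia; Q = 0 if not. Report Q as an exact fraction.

Q = 21003889/7274700 in ≈ 2.887 in

CN(II) = 72; AMC II needs no correction.
S = 1000/72 − 10 = 35/9 in ≈ 3.889 in
Ia = 0.2S: 0.2·3.889 = 0.778 in (exactly 7/9)
Since P=5.870 > Ia=0.778: effective rainfall P−Ia = 4583/900 in
Q: (4583/900)² ÷ (8083/900) = 21003889/7274700 in (≈ 2.887 in)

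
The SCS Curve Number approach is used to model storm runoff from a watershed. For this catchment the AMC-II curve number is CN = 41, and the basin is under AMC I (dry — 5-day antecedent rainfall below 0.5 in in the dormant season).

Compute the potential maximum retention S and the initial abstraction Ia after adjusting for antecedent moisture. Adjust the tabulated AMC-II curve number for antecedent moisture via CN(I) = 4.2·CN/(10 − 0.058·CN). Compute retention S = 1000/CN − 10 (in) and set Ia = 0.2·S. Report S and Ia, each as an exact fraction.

S = 29500/861 in ≈ 34.262 in; Ia = 5900/861 in ≈ 6.852 in

Adjust CN=41 to AMC I: 4.2·41/(10 − 0.058·41) → (861/5) ÷ (3811/500) = 86100/3811 ≈ 22.592
S = 1000/(86100/3811) − 10 = 29500/861 in ≈ 34.262 in
Ia = 0.2S: 0.2·34.262 = 6.852 in (exactly 5900/861)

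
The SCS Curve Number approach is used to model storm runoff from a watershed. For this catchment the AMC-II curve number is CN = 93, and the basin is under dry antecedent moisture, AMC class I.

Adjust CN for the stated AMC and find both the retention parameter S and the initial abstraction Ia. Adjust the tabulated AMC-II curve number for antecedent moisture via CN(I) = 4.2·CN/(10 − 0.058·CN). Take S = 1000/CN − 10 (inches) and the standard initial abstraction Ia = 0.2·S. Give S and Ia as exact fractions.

Adjust CN=93 to AMC I: 4.2·93/(10 − 0.058·93) → (1953/5) ÷ (2303/500) = 27900/329 ≈ 84.802
Max retention: S = 1000/(27900/329) − 10 = 500/279 in (≈ 1.792 in)
Ia = 0.2·(500/279) = 100/279 in ≈ 0.358 in

S = 500/279 in ≈ 1.792 in; Ia = 100/279 in ≈ 0.358 in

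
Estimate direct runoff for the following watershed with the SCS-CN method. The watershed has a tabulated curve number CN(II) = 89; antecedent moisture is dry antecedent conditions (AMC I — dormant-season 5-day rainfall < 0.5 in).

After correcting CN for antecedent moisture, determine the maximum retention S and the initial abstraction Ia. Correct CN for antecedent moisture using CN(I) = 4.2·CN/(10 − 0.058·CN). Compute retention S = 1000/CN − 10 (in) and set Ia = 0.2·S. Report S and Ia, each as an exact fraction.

S = 5500/1869 in ≈ 2.943 in; Ia = 1100/1869 in ≈ 0.589 in

CN(I) from CN(II)=89: (4.2·89)/(10 − 0.058·89) = 186900/2419 ≈ 77.263
Max retention: S = 1000/(186900/2419) − 10 = 5500/1869 in (≈ 2.943 in)
Ia = 0.2S: 0.2·2.943 = 0.589 in (exactly 1100/1869)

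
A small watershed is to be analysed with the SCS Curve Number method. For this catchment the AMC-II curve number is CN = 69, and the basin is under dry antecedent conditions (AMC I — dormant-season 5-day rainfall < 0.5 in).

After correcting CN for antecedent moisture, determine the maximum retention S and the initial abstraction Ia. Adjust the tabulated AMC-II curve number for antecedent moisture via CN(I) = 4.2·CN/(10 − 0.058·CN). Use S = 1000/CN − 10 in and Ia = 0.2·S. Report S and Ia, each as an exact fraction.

Dry (AMC I): CN(I) = 4.2·69/(10 − 0.058·69) = (1449/5)/(2999/500) = 144900/2999 ≈ 48.316
Retention S: 1000/CN − 10 with CN=48.316 → S = 15500/1449 ≈ 10.697 in
Initial abstraction Ia = S/5 = (15500/1449)/5 = 3100/1449 ≈ 2.139 in

S = 15500/1449 in ≈ 10.697 in; Ia = 3100/1449 in ≈ 2.139 in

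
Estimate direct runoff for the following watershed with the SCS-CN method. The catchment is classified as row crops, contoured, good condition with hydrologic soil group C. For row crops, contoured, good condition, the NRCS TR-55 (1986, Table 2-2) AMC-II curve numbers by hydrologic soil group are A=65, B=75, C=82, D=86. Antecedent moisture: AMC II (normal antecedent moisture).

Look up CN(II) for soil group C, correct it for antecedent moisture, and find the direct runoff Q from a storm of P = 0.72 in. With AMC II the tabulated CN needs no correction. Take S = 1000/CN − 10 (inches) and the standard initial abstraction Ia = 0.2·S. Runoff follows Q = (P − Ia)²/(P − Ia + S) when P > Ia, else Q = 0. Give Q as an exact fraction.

NRCS table: row crops, contoured, good condition, soil group C → CN(II) = 82
AMC II — tabulated CN = 82 applies directly.
S = 1000/82 − 10 = 90/41 in ≈ 2.195 in
Initial abstraction Ia = S/5 = (90/41)/5 = 18/41 ≈ 0.439 in
P − Ia = 0.720 − 0.439 = 288/1025 ≈ 0.281 in (> 0, runoff occurs)
Runoff Q = (P−Ia)²/(P−Ia+S) = (0.281)²/(0.281+2.195) = 1536/48175 ≈ 0.032 in

Q = 1536/48175 in ≈ 0.032 in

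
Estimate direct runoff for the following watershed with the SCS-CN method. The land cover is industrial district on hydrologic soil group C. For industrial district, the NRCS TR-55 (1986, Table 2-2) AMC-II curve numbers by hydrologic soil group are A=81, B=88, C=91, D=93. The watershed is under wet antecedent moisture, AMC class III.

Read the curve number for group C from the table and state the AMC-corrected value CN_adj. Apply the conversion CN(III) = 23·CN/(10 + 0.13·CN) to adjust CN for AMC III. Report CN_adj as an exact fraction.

CN_adj = 209300/2183 ≈ 95.877

NRCS table: industrial district, soil group C → CN(II) = 91
Wet (AMC III): CN(III) = 23·91/(10 + 0.13·91) = 2093/(2183/100) = 209300/2183 ≈ 95.877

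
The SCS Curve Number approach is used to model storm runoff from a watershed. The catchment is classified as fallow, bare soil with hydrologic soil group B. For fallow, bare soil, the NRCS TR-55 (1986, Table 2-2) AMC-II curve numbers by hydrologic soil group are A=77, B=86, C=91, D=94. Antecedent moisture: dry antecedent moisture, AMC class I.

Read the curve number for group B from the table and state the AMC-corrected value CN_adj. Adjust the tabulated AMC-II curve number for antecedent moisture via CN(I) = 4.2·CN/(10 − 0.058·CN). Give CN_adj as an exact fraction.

CN_adj = 12900/179 ≈ 72.067

NRCS table: fallow, bare soil, soil group B → CN(II) = 86
CN(I) from CN(II)=86: (4.2·86)/(10 − 0.058·86) = 12900/179 ≈ 72.067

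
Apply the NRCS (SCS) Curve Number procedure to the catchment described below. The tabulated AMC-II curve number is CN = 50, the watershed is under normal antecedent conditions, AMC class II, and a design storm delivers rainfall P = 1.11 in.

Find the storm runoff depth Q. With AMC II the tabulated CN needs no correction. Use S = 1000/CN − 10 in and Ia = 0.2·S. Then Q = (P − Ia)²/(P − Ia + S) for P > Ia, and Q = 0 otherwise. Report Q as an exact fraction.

Average conditions: CN = 50 (no AMC adjustment).
Retention S: 1000/CN − 10 with CN=50.000 → S = 10 ≈ 10.000 in
Initial abstraction Ia = S/5 = 10/5 = 2 ≈ 2.000 in
P = 1.110 ≤ Ia = 2.000 in: entire storm abstracted, Q = 0.

Q = 0 in ≈ 0.000 in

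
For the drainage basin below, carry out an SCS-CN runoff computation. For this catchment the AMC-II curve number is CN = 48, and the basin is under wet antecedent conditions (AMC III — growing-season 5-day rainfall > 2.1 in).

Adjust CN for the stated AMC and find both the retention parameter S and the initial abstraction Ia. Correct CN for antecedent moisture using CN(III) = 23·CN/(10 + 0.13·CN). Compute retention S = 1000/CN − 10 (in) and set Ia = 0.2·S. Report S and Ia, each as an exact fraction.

Adjust CN=48 to AMC III: 23·48/(10 + 0.13·48) → 1104 ÷ (406/25) = 13800/203 ≈ 67.980
Max retention: S = 1000/(13800/203) − 10 = 325/69 in (≈ 4.710 in)
Initial abstraction Ia = S/5 = (325/69)/5 = 65/69 ≈ 0.942 in

S = 325/69 in ≈ 4.710 in; Ia = 65/69 in ≈ 0.942 in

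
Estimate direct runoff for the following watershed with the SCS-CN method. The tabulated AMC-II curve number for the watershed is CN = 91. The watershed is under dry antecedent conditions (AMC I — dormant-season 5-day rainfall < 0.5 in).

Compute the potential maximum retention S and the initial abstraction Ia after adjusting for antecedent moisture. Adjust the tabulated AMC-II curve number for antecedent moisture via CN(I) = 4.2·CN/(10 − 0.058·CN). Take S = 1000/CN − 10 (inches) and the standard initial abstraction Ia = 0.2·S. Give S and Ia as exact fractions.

S = 1500/637 in ≈ 2.355 in; Ia = 300/637 in ≈ 0.471 in

CN(I) from CN(II)=91: (4.2·91)/(10 − 0.058·91) = 63700/787 ≈ 80.940
Retention S: 1000/CN − 10 with CN=80.940 → S = 1500/637 ≈ 2.355 in
Ia = 0.2·(1500/637) = 300/637 in ≈ 0.471 in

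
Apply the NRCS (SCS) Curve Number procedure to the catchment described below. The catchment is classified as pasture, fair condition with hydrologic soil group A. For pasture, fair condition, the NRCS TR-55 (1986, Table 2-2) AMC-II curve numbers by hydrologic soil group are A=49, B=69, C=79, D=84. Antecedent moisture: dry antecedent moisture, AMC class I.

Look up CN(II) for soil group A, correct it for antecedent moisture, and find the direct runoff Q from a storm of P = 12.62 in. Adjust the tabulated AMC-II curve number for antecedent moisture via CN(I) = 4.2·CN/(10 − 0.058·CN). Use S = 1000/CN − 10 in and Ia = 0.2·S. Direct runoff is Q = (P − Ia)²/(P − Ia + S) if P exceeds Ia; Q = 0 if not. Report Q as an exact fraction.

NRCS table: pasture, fair condition, soil group A → CN(II) = 49
Dry (AMC I): CN(I) = 4.2·49/(10 − 0.058·49) = (1029/5)/(3579/500) = 34300/1193 ≈ 28.751
Max retention: S = 1000/(34300/1193) − 10 = 8500/343 in (≈ 24.781 in)
Ia = 0.2S: 0.2·24.781 = 4.956 in (exactly 1700/343)
P − Ia = 12.620 − 4.956 = 131433/17150 ≈ 7.664 in (> 0, runoff occurs)
Q: (131433/17150)² ÷ (556433/17150) = 17274633489/9542825950 in (≈ 1.810 in)

Q = 17274633489/9542825950 in ≈ 1.810 in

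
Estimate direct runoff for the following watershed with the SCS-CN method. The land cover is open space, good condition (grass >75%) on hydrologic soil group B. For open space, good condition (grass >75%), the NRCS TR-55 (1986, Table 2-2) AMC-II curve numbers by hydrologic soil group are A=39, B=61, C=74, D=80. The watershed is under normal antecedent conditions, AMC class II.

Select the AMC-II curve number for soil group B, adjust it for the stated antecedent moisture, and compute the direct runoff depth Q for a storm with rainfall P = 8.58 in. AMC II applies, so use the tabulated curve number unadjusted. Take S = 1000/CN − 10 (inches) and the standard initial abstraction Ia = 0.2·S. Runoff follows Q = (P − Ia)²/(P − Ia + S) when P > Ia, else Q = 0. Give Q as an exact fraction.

NRCS table: open space, good condition (grass >75%), soil group B → CN(II) = 61
Average conditions: CN = 61 (no AMC adjustment).
Retention S: 1000/CN − 10 with CN=61.000 → S = 390/61 ≈ 6.393 in
Ia = 0.2·(390/61) = 78/61 in ≈ 1.279 in
Excess rainfall: 8.580 − 1.279 = 7.301 in; P > Ia so Q > 0
Q = (22269/3050)²/((22269/3050) + 390/61) = (495908361/9302500)/(41769/3050) = 4238533/1088850 in ≈ 3.893 in

Q = 4238533/1088850 in ≈ 3.893 in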